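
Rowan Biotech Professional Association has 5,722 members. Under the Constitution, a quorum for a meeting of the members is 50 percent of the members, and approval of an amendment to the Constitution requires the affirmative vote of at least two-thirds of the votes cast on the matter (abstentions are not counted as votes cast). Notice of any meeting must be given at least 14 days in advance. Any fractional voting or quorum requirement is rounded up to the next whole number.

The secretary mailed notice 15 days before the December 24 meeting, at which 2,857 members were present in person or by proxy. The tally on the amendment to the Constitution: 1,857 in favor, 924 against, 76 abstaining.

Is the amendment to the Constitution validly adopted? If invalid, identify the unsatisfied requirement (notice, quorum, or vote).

Invalid — quorum requirement not satisfied.

Notice: 15 days given; 14 required. Satisfied.
Quorum: 50% of 5,722 = 2,861; 2,857 present. Not satisfied.
Vote: requires two-thirds of the votes cast (2,857 − 76 abstaining = 2,781); 2/3 of 2781 = 1854, so 1,854 needed; 1,857 in favor. Satisfied.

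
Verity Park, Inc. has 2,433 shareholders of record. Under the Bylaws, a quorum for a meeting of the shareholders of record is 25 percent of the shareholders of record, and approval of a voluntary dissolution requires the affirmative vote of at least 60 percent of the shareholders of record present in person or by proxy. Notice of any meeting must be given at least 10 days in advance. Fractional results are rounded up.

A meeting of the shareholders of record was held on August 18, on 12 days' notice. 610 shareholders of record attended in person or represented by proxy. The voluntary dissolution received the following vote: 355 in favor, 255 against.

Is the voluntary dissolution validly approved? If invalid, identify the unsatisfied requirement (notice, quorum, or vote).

Invalid — vote requirement not satisfied.

Notice: 12 days given; 10 required. Satisfied.
Quorum: 25% of 2,433 = 608.25, rounded up to 609; 610 present. Satisfied.
Vote: requires three-fifths of those present (610); 3/5 of 610 = 366, so 366 needed; 355 in favor. Not satisfied.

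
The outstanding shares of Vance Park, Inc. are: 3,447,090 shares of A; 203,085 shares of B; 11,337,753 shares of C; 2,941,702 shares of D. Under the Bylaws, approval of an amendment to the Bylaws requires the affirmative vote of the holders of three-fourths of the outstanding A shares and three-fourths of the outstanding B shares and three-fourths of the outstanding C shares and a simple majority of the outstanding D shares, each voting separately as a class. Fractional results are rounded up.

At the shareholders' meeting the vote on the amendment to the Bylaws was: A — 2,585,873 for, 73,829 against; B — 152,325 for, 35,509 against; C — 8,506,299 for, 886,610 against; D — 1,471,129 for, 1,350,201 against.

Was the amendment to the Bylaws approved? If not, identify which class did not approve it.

A: 3/4 of 3447090 = 2585317.50, rounded up to 2585318; 2,585,318 required, 2,585,873 in favor — approved.
B: 3/4 of 203085 = 152313.75, rounded up to 152314; 152,314 required, 152,325 in favor — approved.
C: 3/4 of 11337753 = 8503314.75, rounded up to 8503315; 8,503,315 required, 8,506,299 in favor — approved.
D: a majority of 2941702 is 1470852; 1,470,852 required, 1,471,129 in favor — approved.

Approved — every class gave the required vote.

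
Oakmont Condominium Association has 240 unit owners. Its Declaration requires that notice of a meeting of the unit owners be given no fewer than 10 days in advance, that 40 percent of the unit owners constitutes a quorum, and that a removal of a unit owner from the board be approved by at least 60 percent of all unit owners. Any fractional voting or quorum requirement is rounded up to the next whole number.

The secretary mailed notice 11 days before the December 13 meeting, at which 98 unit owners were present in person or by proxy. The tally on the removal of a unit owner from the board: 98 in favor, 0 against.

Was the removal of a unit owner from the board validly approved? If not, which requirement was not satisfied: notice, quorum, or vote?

Notice: 11 days given; 10 required. Satisfied.
Quorum: 40% of 240 = 96; 98 present. Satisfied.
Vote: requires three-fifths of all unit owners (240); 3/5 of 240 = 144, so 144 needed; 98 in favor. Not satisfied.

Invalid — vote requirement not satisfied.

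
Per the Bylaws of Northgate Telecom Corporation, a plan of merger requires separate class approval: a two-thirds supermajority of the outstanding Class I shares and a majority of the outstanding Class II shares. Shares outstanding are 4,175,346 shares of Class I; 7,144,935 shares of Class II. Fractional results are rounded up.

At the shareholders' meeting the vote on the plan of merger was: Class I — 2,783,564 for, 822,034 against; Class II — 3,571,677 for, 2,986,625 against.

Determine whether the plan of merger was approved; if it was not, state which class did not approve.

Not approved — the Class II shares did not give the required vote.

Class I: 2/3 of 4175346 = 2783564; 2,783,564 required, 2,783,564 in favor — approved.
Class II: a majority of 7144935 is 3572468; 3,572,468 required, 3,571,677 in favor — not approved.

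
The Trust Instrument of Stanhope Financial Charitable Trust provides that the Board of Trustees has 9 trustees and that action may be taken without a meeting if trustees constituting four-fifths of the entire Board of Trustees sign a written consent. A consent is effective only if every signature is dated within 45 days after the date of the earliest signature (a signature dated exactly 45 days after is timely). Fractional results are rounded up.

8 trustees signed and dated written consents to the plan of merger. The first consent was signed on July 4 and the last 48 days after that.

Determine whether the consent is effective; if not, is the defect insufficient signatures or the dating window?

Signatures required: four-fifths of 9 — 4/5 of 9 = 7.20, rounded up to 8, so 8 needed; 8 signed. Sufficient.
Dating window: the latest signature is 48 days after the earliest; the limit is 45 days. Outside the window.

Not effective — dating-window requirement not satisfied.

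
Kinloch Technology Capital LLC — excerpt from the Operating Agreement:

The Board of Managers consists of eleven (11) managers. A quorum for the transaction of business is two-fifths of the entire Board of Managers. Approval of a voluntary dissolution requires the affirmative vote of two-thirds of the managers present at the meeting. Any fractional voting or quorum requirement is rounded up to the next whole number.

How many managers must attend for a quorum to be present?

2/5 of 11 = 4.40, rounded up to 5.

5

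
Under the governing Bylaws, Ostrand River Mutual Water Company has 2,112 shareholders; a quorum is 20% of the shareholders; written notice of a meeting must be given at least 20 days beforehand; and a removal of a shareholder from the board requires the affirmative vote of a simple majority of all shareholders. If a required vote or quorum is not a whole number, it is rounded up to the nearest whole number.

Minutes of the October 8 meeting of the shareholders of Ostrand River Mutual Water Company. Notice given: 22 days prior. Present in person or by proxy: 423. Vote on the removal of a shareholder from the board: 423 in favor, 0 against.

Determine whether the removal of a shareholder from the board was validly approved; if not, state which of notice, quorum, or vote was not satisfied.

Invalid — vote requirement not satisfied.

Notice: 22 days given; 20 required. Satisfied.
Quorum: 20% of 2,112 = 422.40, rounded up to 423; 423 present. Satisfied.
Vote: requires a majority of all shareholders (2,112); a majority of 2112 is 1057, so 1,057 needed; 423 in favor. Not satisfied.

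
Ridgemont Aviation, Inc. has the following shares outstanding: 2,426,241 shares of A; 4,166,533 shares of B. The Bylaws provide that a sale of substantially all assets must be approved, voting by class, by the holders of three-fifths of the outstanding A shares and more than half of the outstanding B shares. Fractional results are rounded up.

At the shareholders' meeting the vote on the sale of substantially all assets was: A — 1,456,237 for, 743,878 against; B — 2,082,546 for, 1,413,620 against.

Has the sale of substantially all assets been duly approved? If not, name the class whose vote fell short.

Not approved — the B shares did not give the required vote.

A: 3/5 of 2426241 = 1455744.60, rounded up to 1455745; 1,455,745 required, 1,456,237 in favor — approved.
B: a majority of 4166533 is 2083267; 2,083,267 required, 2,082,546 in favor — not approved.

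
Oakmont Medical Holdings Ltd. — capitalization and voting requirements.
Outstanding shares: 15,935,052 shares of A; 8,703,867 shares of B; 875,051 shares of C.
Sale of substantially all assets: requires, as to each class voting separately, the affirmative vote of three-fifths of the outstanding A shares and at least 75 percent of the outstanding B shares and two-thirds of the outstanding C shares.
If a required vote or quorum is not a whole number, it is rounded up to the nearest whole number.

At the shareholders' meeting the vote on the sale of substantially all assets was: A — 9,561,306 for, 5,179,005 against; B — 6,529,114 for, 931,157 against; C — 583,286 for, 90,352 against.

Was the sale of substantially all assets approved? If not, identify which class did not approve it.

A: 3/5 of 15935052 = 9561031.20, rounded up to 9561032; 9,561,032 required, 9,561,306 in favor — approved.
B: 3/4 of 8703867 = 6527900.25, rounded up to 6527901; 6,527,901 required, 6,529,114 in favor — approved.
C: 2/3 of 875051 = 583367.33, rounded up to 583368; 583,368 required, 583,286 in favor — not approved.

Not approved — the C shares did not give the required vote.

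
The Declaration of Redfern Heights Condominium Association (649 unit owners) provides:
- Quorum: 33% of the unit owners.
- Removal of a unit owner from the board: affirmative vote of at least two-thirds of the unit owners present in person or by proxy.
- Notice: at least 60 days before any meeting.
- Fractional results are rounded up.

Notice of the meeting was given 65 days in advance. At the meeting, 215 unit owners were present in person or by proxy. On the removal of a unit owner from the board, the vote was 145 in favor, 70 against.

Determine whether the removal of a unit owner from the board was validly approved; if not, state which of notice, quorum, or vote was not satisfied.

Valid — all requirements satisfied.

Notice: 65 days given; 60 required. Satisfied.
Quorum: 33% of 649 = 214.17, rounded up to 215; 215 present. Satisfied.
Vote: requires two-thirds of those present (215); 2/3 of 215 = 143.33, rounded up to 144, so 144 needed; 145 in favor. Satisfied.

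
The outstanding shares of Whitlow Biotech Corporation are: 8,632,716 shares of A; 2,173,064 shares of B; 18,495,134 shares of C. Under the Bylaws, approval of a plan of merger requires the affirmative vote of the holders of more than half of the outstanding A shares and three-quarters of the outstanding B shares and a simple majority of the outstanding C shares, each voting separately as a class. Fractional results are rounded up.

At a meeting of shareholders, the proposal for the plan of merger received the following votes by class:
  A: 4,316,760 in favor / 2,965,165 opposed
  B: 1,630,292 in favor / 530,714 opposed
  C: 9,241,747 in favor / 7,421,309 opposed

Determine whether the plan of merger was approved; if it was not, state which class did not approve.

A: a majority of 8632716 is 4316359; 4,316,359 required, 4,316,760 in favor — approved.
B: 3/4 of 2173064 = 1629798; 1,629,798 required, 1,630,292 in favor — approved.
C: a majority of 18495134 is 9247568; 9,247,568 required, 9,241,747 in favor — not approved.

Not approved — the C shares did not give the required vote.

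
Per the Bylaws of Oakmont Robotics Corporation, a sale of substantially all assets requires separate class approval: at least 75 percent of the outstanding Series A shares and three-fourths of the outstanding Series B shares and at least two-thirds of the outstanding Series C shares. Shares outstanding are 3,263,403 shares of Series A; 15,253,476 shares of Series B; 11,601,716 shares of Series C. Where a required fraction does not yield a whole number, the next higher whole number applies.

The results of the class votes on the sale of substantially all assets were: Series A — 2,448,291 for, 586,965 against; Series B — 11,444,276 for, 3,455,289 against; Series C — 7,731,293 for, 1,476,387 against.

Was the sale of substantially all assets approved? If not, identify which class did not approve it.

Not approved — the Series C shares did not give the required vote.

Series A: 3/4 of 3263403 = 2447552.25, rounded up to 2447553; 2,447,553 required, 2,448,291 in favor — approved.
Series B: 3/4 of 15253476 = 11440107; 11,440,107 required, 11,444,276 in favor — approved.
Series C: 2/3 of 11601716 = 7734477.33, rounded up to 7734478; 7,734,478 required, 7,731,293 in favor — not approved.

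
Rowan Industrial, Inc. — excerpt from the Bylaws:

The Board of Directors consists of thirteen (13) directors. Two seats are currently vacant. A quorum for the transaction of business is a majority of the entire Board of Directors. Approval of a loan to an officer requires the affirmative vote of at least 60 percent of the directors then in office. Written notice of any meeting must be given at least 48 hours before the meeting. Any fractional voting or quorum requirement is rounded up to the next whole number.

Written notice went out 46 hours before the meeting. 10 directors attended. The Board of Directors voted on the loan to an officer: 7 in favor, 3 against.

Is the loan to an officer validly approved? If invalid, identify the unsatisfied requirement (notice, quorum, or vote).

Notice: 46 hours given; 48 required (46 < 48). Not satisfied.
Quorum: 10 present; quorum is 7. Satisfied.
Vote: the loan to an officer requires three-fifths of the directors then in office (11). 3/5 of 11 = 6.60, rounded up to 7, so 7 affirmative votes are needed; 7 voted in favor. Satisfied.

Invalid — notice requirement not satisfied.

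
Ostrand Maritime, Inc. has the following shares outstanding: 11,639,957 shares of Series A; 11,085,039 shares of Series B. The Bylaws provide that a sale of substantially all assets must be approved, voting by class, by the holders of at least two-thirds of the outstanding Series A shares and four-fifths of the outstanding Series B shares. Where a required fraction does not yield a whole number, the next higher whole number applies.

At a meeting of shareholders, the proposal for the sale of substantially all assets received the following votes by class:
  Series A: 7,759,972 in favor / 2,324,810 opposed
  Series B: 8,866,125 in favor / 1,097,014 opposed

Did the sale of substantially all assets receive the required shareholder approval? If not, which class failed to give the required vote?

Series A: 2/3 of 11639957 = 7759971.33, rounded up to 7759972; 7,759,972 required, 7,759,972 in favor — approved.
Series B: 4/5 of 11085039 = 8868031.20, rounded up to 8868032; 8,868,032 required, 8,866,125 in favor — not approved.

Not approved — the Series B shares did not give the required vote.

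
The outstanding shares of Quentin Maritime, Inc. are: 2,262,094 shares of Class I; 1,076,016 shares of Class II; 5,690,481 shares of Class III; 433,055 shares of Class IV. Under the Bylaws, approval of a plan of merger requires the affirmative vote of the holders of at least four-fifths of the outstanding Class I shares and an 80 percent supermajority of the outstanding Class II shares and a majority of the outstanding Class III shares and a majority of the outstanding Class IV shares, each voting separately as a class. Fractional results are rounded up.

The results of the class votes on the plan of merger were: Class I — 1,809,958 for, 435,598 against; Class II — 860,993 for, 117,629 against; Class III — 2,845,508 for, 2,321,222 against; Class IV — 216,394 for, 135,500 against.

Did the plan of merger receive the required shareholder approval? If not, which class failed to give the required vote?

Class I: 4/5 of 2262094 = 1809675.20, rounded up to 1809676; 1,809,676 required, 1,809,958 in favor — approved.
Class II: 4/5 of 1076016 = 860812.80, rounded up to 860813; 860,813 required, 860,993 in favor — approved.
Class III: a majority of 5690481 is 2845241; 2,845,241 required, 2,845,508 in favor — approved.
Class IV: a majority of 433055 is 216528; 216,528 required, 216,394 in favor — not approved.

Not approved — the Class IV shares did not give the required vote.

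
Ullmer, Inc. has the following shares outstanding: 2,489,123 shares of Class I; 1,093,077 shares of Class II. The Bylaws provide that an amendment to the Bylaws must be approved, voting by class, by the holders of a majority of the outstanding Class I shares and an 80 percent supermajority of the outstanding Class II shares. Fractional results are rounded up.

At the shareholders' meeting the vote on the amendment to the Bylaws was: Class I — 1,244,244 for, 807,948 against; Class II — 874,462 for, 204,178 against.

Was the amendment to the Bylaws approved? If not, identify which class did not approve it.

Not approved — the Class I shares did not give the required vote.

Class I: a majority of 2489123 is 1244562; 1,244,562 required, 1,244,244 in favor — not approved.
Class II: 4/5 of 1093077 = 874461.60, rounded up to 874462; 874,462 required, 874,462 in favor — approved.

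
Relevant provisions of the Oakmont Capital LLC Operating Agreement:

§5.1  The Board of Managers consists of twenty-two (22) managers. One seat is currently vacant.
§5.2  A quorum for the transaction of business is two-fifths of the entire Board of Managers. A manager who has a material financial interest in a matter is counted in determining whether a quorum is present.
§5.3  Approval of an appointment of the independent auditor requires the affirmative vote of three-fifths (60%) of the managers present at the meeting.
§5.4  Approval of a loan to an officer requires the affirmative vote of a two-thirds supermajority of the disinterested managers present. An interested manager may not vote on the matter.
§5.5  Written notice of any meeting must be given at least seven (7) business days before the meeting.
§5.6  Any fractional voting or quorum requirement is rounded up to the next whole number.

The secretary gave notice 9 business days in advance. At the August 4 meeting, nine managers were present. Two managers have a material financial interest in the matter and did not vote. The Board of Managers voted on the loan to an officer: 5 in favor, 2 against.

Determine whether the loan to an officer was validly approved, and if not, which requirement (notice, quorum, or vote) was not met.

Notice: 9 business days given; 7 required (9 ≥ 7). Satisfied.
Quorum: 9 present (interested managers count toward quorum); quorum is 9. Satisfied.
Vote: the loan to an officer requires two-thirds of the disinterested managers present (9 − 2 = 7). 2/3 of 7 = 4.67, rounded up to 5, so 5 affirmative votes are needed; 5 voted in favor. Satisfied.

Valid — all requirements satisfied.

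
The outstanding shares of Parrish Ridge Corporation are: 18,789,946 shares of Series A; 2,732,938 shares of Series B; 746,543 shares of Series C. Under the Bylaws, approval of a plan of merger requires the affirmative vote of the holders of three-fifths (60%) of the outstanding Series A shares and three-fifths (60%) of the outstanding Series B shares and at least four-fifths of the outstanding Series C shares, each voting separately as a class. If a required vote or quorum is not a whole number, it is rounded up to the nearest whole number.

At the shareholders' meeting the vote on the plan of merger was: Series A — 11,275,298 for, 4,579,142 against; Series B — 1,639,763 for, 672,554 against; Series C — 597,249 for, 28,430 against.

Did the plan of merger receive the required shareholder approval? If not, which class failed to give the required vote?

Approved — every class gave the required vote.

Series A: 3/5 of 18789946 = 11273967.60, rounded up to 11273968; 11,273,968 required, 11,275,298 in favor — approved.
Series B: 3/5 of 2732938 = 1639762.80, rounded up to 1639763; 1,639,763 required, 1,639,763 in favor — approved.
Series C: 4/5 of 746543 = 597234.40, rounded up to 597235; 597,235 required, 597,249 in favor — approved.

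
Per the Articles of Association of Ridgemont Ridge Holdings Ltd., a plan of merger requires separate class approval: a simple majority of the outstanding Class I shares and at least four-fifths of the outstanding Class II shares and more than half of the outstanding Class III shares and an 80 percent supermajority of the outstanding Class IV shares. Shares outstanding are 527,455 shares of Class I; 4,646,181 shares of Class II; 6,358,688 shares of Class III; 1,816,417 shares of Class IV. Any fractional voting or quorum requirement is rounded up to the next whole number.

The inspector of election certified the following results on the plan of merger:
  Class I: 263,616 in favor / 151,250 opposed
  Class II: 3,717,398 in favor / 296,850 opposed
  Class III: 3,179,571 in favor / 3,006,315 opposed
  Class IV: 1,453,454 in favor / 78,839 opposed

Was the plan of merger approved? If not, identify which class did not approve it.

Class I: a majority of 527455 is 263728; 263,728 required, 263,616 in favor — not approved.
Class II: 4/5 of 4646181 = 3716944.80, rounded up to 3716945; 3,716,945 required, 3,717,398 in favor — approved.
Class III: a majority of 6358688 is 3179345; 3,179,345 required, 3,179,571 in favor — approved.
Class IV: 4/5 of 1816417 = 1453133.60, rounded up to 1453134; 1,453,134 required, 1,453,454 in favor — approved.

Not approved — the Class I shares did not give the required vote.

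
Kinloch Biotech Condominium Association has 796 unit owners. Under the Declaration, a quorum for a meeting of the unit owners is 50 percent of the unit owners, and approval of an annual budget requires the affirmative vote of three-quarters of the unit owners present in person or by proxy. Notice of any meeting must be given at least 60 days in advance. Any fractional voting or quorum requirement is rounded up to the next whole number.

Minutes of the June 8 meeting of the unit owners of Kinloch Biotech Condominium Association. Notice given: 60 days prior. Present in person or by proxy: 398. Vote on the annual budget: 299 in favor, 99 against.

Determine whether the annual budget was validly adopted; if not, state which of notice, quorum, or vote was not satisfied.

Valid — all requirements satisfied.

Notice: 60 days given; 60 required. Satisfied.
Quorum: 50% of 796 = 398; 398 present. Satisfied.
Vote: requires three-fourths of those present (398); 3/4 of 398 = 298.50, rounded up to 299, so 299 needed; 299 in favor. Satisfied.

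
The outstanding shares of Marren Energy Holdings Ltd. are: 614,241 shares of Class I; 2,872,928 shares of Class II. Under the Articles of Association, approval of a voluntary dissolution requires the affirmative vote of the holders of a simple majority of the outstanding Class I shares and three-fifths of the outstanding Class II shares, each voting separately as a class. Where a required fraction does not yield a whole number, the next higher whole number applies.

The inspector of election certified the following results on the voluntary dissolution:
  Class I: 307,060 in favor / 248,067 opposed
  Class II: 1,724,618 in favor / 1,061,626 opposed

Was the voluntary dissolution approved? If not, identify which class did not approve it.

Class I: a majority of 614241 is 307121; 307,121 required, 307,060 in favor — not approved.
Class II: 3/5 of 2872928 = 1723756.80, rounded up to 1723757; 1,723,757 required, 1,724,618 in favor — approved.

Not approved — the Class I shares did not give the required vote.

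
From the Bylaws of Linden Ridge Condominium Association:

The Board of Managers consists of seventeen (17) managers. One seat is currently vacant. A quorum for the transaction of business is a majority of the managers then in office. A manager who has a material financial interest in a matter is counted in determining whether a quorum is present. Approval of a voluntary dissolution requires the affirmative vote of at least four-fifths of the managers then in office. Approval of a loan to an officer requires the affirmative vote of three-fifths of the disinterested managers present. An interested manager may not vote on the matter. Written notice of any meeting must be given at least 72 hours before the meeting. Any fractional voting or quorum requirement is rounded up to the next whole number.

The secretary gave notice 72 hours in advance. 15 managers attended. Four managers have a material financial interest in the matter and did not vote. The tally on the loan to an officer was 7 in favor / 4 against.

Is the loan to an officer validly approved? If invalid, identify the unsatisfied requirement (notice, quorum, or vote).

Notice: 72 hours given; 72 required (72 ≥ 72). Satisfied.
Quorum: 15 present (interested managers count toward quorum); quorum is 9. Satisfied.
Vote: the loan to an officer requires three-fifths of the disinterested managers present (15 − 4 = 11). 3/5 of 11 = 6.60, rounded up to 7, so 7 affirmative votes are needed; 7 voted in favor. Satisfied.

Valid — all requirements satisfied.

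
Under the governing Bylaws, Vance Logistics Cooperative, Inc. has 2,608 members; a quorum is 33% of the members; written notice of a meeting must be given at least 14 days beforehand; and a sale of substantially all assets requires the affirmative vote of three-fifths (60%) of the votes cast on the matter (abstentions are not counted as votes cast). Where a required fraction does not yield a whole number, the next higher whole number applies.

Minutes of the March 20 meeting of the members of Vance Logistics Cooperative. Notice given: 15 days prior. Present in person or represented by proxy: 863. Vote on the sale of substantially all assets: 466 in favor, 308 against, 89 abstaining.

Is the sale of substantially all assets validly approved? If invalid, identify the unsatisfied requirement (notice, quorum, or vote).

Notice: 15 days given; 14 required. Satisfied.
Quorum: 33% of 2,608 = 860.64, rounded up to 861; 863 present. Satisfied.
Vote: requires three-fifths of the votes cast (863 − 89 abstaining = 774); 3/5 of 774 = 464.40, rounded up to 465, so 465 needed; 466 in favor. Satisfied.

Valid — all requirements satisfied.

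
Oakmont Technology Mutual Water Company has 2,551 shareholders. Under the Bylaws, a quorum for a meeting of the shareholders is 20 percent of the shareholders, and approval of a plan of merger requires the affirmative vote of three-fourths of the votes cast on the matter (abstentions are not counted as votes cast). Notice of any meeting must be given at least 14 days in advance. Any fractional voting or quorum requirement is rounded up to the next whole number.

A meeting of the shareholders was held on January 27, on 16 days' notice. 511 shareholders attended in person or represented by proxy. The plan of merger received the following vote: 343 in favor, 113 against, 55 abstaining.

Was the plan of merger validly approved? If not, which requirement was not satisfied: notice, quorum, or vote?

Notice: 16 days given; 14 required. Satisfied.
Quorum: 20% of 2,551 = 510.20, rounded up to 511; 511 present. Satisfied.
Vote: requires three-fourths of the votes cast (511 − 55 abstaining = 456); 3/4 of 456 = 342, so 342 needed; 343 in favor. Satisfied.

Valid — all requirements satisfied.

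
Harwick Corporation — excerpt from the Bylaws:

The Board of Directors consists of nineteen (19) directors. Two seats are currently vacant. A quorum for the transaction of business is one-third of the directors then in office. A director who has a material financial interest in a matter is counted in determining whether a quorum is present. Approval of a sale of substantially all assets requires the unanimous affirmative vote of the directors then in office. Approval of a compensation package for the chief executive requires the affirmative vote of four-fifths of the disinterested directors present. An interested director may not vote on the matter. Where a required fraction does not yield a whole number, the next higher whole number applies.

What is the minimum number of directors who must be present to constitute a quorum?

1/3 of 17 = 5.67, rounded up to 6.

6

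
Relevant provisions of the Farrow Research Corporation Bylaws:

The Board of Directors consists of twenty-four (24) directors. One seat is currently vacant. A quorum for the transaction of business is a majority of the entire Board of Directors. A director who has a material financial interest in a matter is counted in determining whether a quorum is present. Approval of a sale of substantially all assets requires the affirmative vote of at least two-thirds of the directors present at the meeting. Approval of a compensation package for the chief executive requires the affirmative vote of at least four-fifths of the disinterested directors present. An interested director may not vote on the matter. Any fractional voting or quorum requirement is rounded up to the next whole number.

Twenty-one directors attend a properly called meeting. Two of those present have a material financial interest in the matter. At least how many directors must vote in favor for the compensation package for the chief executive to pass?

16

The compensation package for the chief executive requires four-fifths of the disinterested directors present (21 − 2 = 19).
4/5 of 19 = 15.20, rounded up to 16.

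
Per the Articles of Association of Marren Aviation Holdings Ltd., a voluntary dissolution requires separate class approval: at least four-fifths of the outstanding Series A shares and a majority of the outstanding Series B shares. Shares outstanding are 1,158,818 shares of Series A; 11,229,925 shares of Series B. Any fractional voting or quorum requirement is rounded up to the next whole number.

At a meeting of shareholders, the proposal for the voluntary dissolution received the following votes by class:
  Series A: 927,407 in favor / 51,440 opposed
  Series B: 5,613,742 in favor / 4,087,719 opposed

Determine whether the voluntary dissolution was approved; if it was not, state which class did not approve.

Not approved — the Series B shares did not give the required vote.

Series A: 4/5 of 1158818 = 927054.40, rounded up to 927055; 927,055 required, 927,407 in favor — approved.
Series B: a majority of 11229925 is 5614963; 5,614,963 required, 5,613,742 in favor — not approved.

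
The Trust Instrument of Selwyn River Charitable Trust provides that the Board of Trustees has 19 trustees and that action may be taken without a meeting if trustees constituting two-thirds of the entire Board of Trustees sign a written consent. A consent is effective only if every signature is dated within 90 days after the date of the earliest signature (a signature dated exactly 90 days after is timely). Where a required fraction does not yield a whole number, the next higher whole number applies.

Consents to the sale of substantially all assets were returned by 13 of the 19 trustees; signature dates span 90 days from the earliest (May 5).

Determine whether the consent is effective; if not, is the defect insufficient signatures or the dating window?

Signatures required: two-thirds of 19 — 2/3 of 19 = 12.67, rounded up to 13, so 13 needed; 13 signed. Sufficient.
Dating window: the latest signature is 90 days after the earliest; the limit is 90 days. Within the window.

Effective — both the signature and dating-window requirements are satisfied.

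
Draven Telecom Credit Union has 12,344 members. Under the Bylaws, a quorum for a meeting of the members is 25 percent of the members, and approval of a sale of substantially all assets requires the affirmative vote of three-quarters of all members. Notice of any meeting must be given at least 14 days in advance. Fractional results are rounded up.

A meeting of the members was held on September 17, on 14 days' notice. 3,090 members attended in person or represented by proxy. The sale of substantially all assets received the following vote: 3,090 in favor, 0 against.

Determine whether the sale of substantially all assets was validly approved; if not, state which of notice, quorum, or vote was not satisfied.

Invalid — vote requirement not satisfied.

Notice: 14 days given; 14 required. Satisfied.
Quorum: 25% of 12,344 = 3,086; 3,090 present. Satisfied.
Vote: requires three-fourths of all members (12,344); 3/4 of 12344 = 9258, so 9,258 needed; 3,090 in favor. Not satisfied.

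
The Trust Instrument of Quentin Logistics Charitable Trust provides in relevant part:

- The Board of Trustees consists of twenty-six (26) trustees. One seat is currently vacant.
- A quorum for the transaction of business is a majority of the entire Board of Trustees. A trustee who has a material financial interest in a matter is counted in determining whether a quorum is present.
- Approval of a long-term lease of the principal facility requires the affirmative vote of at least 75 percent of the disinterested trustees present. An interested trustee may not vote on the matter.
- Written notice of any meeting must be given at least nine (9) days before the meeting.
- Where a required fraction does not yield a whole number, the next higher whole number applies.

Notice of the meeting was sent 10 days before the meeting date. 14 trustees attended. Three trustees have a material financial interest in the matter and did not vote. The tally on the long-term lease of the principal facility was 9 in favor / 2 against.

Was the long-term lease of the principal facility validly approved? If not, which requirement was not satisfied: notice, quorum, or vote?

Notice: 10 days given; 9 required (10 ≥ 9). Satisfied.
Quorum: 14 present (interested trustees count toward quorum); quorum is 14. Satisfied.
Vote: the long-term lease of the principal facility requires three-fourths of the disinterested trustees present (14 − 3 = 11). 3/4 of 11 = 8.25, rounded up to 9, so 9 affirmative votes are needed; 9 voted in favor. Satisfied.

Valid — all requirements satisfied.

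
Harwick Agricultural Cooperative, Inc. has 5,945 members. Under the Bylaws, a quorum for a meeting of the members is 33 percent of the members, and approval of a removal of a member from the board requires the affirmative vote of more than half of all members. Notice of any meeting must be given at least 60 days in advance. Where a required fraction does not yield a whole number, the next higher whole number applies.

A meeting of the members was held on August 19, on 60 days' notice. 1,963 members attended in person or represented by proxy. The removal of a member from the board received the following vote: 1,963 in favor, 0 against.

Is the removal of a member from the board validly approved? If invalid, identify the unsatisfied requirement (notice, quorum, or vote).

Invalid — vote requirement not satisfied.

Notice: 60 days given; 60 required. Satisfied.
Quorum: 33% of 5,945 = 1,961.85, rounded up to 1,962; 1,963 present. Satisfied.
Vote: requires a majority of all members (5,945); a majority of 5945 is 2973, so 2,973 needed; 1,963 in favor. Not satisfied.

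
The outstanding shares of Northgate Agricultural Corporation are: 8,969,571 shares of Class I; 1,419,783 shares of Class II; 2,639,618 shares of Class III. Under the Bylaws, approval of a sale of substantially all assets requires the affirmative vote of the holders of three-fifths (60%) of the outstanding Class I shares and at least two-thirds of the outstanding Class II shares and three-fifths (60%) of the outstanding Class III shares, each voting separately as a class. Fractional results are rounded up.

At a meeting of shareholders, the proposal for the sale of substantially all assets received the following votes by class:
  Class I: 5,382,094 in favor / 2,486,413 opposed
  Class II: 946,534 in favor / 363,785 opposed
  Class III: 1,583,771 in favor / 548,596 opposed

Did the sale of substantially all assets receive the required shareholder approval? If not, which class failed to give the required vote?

Approved — every class gave the required vote.

Class I: 3/5 of 8969571 = 5381742.60, rounded up to 5381743; 5,381,743 required, 5,382,094 in favor — approved.
Class II: 2/3 of 1419783 = 946522; 946,522 required, 946,534 in favor — approved.
Class III: 3/5 of 2639618 = 1583770.80, rounded up to 1583771; 1,583,771 required, 1,583,771 in favor — approved.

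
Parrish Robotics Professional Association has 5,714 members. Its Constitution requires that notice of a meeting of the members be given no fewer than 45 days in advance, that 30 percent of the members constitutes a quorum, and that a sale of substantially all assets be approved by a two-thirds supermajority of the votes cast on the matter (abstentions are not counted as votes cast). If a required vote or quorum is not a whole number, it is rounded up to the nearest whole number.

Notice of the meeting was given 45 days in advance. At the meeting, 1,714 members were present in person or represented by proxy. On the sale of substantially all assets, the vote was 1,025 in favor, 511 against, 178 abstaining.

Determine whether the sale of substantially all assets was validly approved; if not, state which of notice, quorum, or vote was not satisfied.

Notice: 45 days given; 45 required. Satisfied.
Quorum: 30% of 5,714 = 1,714.20, rounded up to 1,715; 1,714 present. Not satisfied.
Vote: requires two-thirds of the votes cast (1,714 − 178 abstaining = 1,536); 2/3 of 1536 = 1024, so 1,024 needed; 1,025 in favor. Satisfied.

Invalid — quorum requirement not satisfied.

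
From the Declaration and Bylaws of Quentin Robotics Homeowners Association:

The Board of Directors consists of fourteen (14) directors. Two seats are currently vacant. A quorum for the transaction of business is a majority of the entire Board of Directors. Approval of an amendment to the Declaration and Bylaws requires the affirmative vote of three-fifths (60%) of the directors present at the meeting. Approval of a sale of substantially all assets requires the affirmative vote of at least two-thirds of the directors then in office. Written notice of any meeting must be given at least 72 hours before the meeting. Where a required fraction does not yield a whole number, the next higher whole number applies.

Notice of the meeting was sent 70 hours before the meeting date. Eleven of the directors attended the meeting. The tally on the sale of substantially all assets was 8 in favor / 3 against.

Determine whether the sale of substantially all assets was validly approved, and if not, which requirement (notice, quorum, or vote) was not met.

Invalid — notice requirement not satisfied.

Notice: 70 hours given; 72 required (70 < 72). Not satisfied.
Quorum: 11 present; quorum is 8. Satisfied.
Vote: the sale of substantially all assets requires two-thirds of the directors then in office (12). 2/3 of 12 = 8, so 8 affirmative votes are needed; 8 voted in favor. Satisfied.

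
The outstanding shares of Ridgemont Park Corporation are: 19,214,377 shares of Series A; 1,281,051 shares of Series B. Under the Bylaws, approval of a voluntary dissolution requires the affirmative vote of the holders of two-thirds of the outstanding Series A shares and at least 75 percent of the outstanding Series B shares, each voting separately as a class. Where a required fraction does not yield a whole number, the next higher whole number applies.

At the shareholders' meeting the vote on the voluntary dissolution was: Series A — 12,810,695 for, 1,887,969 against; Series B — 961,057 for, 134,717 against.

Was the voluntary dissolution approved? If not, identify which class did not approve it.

Approved — every class gave the required vote.

Series A: 2/3 of 19214377 = 12809584.67, rounded up to 12809585; 12,809,585 required, 12,810,695 in favor — approved.
Series B: 3/4 of 1281051 = 960788.25, rounded up to 960789; 960,789 required, 961,057 in favor — approved.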